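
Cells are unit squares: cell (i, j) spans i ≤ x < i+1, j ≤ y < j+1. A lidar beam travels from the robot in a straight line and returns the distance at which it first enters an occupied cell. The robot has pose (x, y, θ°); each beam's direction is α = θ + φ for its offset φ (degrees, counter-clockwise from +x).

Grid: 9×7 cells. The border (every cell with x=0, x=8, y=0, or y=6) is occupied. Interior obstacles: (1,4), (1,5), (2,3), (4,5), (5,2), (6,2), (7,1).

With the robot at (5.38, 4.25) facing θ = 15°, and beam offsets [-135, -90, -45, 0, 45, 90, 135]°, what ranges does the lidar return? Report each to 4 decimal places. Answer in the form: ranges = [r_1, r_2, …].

beam 1: φ=-135°, α=240°
  direction (-0.5000, -0.8660); cell (5,4); t to first gridline: x 0.7600, y 0.2887 (then +2.0000 / +1.1547)
    (5,3) via y @ 0.2887
    (4,3) via x @ 0.7600
    (4,2) via y @ 1.4434
    (4,1) via y @ 2.5981
    (3,1) via x @ 2.7600
    (3,0) via y @ 3.7528  # hit
  → r_1 = 3.7528
beam 2: φ=-90°, α=285°
  direction (0.2588, -0.9659); cell (5,4); t to first gridline: x 2.3955, y 0.2588 (then +3.8637 / +1.0353)
    (5,3) via y @ 0.2588
    (5,2) via y @ 1.2941  # hit
  → r_2 = 1.2941
beam 3: φ=-45°, α=330°
  direction (0.8660, -0.5000); cell (5,4); t to first gridline: x 0.7159, y 0.5000 (then +1.1547 / +2.0000)
    (5,3) via y @ 0.5000
    (6,3) via x @ 0.7159
    (7,3) via x @ 1.8706
    (7,2) via y @ 2.5000
    (8,2) via x @ 3.0253  # hit
  → r_3 = 3.0253
beam 4: φ=0°, α=15°
  direction (0.9659, 0.2588); cell (5,4); t to first gridline: x 0.6419, y 2.8978 (then +1.0353 / +3.8637)
    (6,4) via x @ 0.6419
    (7,4) via x @ 1.6771
    (8,4) via x @ 2.7124  # hit
  → r_4 = 2.7124
beam 5: φ=45°, α=60°
  direction (0.5000, 0.8660); cell (5,4); t to first gridline: x 1.2400, y 0.8660 (then +2.0000 / +1.1547)
    (5,5) via y @ 0.8660
    (6,5) via x @ 1.2400
    (6,6) via y @ 2.0207  # hit
  → r_5 = 2.0207
beam 6: φ=90°, α=105°
  direction (-0.2588, 0.9659); cell (5,4); t to first gridline: x 1.4682, y 0.7765 (then +3.8637 / +1.0353)
    (5,5) via y @ 0.7765
    (4,5) via x @ 1.4682  # hit
  → r_6 = 1.4682
beam 7: φ=135°, α=150°
  direction (-0.8660, 0.5000); cell (5,4); t to first gridline: x 0.4388, y 1.5000 (then +1.1547 / +2.0000)
    (4,4) via x @ 0.4388
    (4,5) via y @ 1.5000  # hit
  → r_7 = 1.5000

ranges = [3.7528, 1.2941, 3.0253, 2.7124, 2.0207, 1.4682, 1.5000]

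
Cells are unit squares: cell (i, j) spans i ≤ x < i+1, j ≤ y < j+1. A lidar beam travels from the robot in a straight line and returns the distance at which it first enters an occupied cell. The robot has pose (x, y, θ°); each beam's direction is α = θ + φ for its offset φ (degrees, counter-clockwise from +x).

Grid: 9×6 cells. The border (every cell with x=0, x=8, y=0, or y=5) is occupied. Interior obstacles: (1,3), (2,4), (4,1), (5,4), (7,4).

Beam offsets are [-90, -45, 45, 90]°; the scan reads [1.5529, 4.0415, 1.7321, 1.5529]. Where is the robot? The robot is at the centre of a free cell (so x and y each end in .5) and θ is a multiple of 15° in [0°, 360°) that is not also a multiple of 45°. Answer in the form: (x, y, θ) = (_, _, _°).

(x, y, θ) = (2.5, 1.5, 105°)

The pose lattice has 23·16 = 368 candidates. Test each by forward raycasting.
  (2.5, 1.5, 285°): beam 2 = 0.5774 ≠ 4.0415 ✗
  (2.5, 1.5, 300°): beam 1 = 1.0000 ≠ 1.5529 ✗
  (6.5, 1.5, 300°): beam 1 = 1.0000 ≠ 1.5529 ✗
  (7.5, 3.5, 165°): beam 1 = 0.5176 ≠ 1.5529 ✗
  …
  (2.5, 1.5, 105°): r_1=1.5529, r_2=4.0415, r_3=1.7321, r_4=1.5529 — all match ✓
Only this pose fits every beam.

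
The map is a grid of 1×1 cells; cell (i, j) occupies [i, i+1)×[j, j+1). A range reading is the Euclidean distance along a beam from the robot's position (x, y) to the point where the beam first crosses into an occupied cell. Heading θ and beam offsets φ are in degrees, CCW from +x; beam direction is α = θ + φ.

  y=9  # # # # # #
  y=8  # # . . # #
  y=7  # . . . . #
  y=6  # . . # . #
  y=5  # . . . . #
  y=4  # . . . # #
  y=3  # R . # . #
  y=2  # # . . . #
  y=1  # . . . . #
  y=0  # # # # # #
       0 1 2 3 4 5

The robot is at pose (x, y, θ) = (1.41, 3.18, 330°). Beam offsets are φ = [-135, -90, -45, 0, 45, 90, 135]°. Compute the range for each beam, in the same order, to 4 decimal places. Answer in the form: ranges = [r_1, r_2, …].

ranges = [0.4245, 0.2078, 0.1863, 0.3600, 1.6461, 3.2563, 1.5841]

beam 1: φ=-135°, α=195°
  direction (-0.9659, -0.2588); cell (1,3); t to first gridline: x 0.4245, y 0.6955 (then +1.0353 / +3.8637)
    (0,3) via x @ 0.4245  # hit
  → r_1 = 0.4245
beam 2: φ=-90°, α=240°
  direction (-0.5000, -0.8660); cell (1,3); t to first gridline: x 0.8200, y 0.2078 (then +2.0000 / +1.1547)
    (1,2) via y @ 0.2078  # hit
  → r_2 = 0.2078
beam 3: φ=-45°, α=285°
  direction (0.2588, -0.9659); cell (1,3); t to first gridline: x 2.2796, y 0.1863 (then +3.8637 / +1.0353)
    (1,2) via y @ 0.1863  # hit
  → r_3 = 0.1863
beam 4: φ=0°, α=330°
  direction (0.8660, -0.5000); cell (1,3); t to first gridline: x 0.6813, y 0.3600 (then +1.1547 / +2.0000)
    (1,2) via y @ 0.3600  # hit
  → r_4 = 0.3600
beam 5: φ=45°, α=15°
  direction (0.9659, 0.2588); cell (1,3); t to first gridline: x 0.6108, y 3.1682 (then +1.0353 / +3.8637)
    (2,3) via x @ 0.6108
    (3,3) via x @ 1.6461  # hit
  → r_5 = 1.6461
beam 6: φ=90°, α=60°
  direction (0.5000, 0.8660); cell (1,3); t to first gridline: x 1.1800, y 0.9469 (then +2.0000 / +1.1547)
    (1,4) via y @ 0.9469
    (2,4) via x @ 1.1800
    (2,5) via y @ 2.1016
    (3,5) via x @ 3.1800
    (3,6) via y @ 3.2563  # hit
  → r_6 = 3.2563
beam 7: φ=135°, α=105°
  direction (-0.2588, 0.9659); cell (1,3); t to first gridline: x 1.5841, y 0.8489 (then +3.8637 / +1.0353)
    (1,4) via y @ 0.8489
    (0,4) via x @ 1.5841  # hit
  → r_7 = 1.5841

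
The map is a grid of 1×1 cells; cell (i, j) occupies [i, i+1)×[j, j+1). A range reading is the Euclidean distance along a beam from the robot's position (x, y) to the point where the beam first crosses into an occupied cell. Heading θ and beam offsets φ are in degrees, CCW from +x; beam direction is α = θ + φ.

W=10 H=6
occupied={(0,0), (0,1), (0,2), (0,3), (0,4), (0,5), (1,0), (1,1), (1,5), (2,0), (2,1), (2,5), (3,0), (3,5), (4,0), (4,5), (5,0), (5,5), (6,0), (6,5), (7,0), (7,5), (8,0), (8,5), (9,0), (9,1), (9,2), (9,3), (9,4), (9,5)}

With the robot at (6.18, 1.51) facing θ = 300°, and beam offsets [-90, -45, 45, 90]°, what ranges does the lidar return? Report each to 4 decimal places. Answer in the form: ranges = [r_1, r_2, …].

beam 1: φ=-90°, α=210°
  d=(-0.8660,-0.5000)  start (6,1)  tX=0.2078 tY=1.0200  stride 1/|dx|=1.1547 1/|dy|=2.0000
    cross x-line → (5,1), t=0.2078
    cross y-line → (5,0), t=1.0200 (wall)
  → r_1 = 1.0200
beam 2: φ=-45°, α=255°
  d=(-0.2588,-0.9659)  start (6,1)  tX=0.6955 tY=0.5280  stride 1/|dx|=3.8637 1/|dy|=1.0353
    cross y-line → (6,0), t=0.5280 (wall)
  → r_2 = 0.5280
beam 3: φ=45°, α=345°
  d=(0.9659,-0.2588)  start (6,1)  tX=0.8489 tY=1.9705  stride 1/|dx|=1.0353 1/|dy|=3.8637
    cross x-line → (7,1), t=0.8489
    cross x-line → (8,1), t=1.8842
    cross y-line → (8,0), t=1.9705 (wall)
  → r_3 = 1.9705
beam 4: φ=90°, α=30°
  d=(0.8660,0.5000)  start (6,1)  tX=0.9469 tY=0.9800  stride 1/|dx|=1.1547 1/|dy|=2.0000
    cross x-line → (7,1), t=0.9469
    cross y-line → (7,2), t=0.9800
    cross x-line → (8,2), t=2.1016
    cross y-line → (8,3), t=2.9800
    cross x-line → (9,3), t=3.2563 (wall)
  → r_4 = 3.2563

ranges = [1.0200, 0.5280, 1.9705, 3.2563]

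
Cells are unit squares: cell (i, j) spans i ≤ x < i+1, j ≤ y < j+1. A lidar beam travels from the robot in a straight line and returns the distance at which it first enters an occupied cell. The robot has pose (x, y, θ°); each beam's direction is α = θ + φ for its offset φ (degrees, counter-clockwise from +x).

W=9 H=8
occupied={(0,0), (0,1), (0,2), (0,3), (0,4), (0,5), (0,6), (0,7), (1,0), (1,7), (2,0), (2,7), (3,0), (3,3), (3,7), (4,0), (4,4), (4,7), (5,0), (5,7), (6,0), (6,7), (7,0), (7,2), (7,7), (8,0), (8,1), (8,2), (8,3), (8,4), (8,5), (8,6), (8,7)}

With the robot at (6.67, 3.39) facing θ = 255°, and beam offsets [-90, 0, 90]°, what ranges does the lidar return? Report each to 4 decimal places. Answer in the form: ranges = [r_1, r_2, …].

ranges = [2.3569, 2.4743, 1.3769]

beam 1: φ=-90°, α=165°
  dir = (cos 165°, sin 165°) = (-0.9659, 0.2588); from cell (6,3)
  next x-line at t=0.6936, next y-line at t=2.3569; Δt_x=1.0353, Δt_y=3.8637
    x: enter (5,3) at t=0.6936
    x: enter (4,3) at t=1.7289
    y: enter (4,4) at t=2.3569 ← occupied
  → r_1 = 2.3569
beam 2: φ=0°, α=255°
  dir = (cos 255°, sin 255°) = (-0.2588, -0.9659); from cell (6,3)
  next x-line at t=2.5887, next y-line at t=0.4038; Δt_x=3.8637, Δt_y=1.0353
    y: enter (6,2) at t=0.4038
    y: enter (6,1) at t=1.4390
    y: enter (6,0) at t=2.4743 ← occupied
  → r_2 = 2.4743
beam 3: φ=90°, α=345°
  dir = (cos 345°, sin 345°) = (0.9659, -0.2588); from cell (6,3)
  next x-line at t=0.3416, next y-line at t=1.5068; Δt_x=1.0353, Δt_y=3.8637
    x: enter (7,3) at t=0.3416
    x: enter (8,3) at t=1.3769 ← occupied
  → r_3 = 1.3769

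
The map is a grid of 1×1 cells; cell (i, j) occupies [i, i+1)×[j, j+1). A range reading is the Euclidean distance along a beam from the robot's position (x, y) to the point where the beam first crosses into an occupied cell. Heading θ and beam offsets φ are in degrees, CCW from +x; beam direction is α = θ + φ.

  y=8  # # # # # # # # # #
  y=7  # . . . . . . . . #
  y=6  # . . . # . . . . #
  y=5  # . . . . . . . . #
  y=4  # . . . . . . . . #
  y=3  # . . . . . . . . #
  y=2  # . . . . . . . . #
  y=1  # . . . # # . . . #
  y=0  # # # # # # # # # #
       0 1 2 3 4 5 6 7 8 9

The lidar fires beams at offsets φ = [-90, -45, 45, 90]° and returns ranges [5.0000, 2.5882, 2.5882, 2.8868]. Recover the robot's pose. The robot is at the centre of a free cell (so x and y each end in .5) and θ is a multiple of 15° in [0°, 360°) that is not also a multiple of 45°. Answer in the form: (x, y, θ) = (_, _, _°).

(x, y, θ) = (6.5, 5.5, 30°)

Enumerate (i+0.5, j+0.5, θ) over the 53 free cells and 16 admissible headings. For each, cast all 4 beams and compare to the given ranges.
  (2.5, 4.5, 210°): beam 1 = 3.0000 ≠ 5.0000 ✗
  (6.5, 6.5, 255°): beam 1 = 1.5529 ≠ 5.0000 ✗
  (2.5, 2.5, 120°): beam 1 = 7.5056 ≠ 5.0000 ✗
  …
  (6.5, 5.5, 30°): r_1=5.0000, r_2=2.5882, r_3=2.5882, r_4=2.8868 — all match ✓
No second candidate reproduces the full scan.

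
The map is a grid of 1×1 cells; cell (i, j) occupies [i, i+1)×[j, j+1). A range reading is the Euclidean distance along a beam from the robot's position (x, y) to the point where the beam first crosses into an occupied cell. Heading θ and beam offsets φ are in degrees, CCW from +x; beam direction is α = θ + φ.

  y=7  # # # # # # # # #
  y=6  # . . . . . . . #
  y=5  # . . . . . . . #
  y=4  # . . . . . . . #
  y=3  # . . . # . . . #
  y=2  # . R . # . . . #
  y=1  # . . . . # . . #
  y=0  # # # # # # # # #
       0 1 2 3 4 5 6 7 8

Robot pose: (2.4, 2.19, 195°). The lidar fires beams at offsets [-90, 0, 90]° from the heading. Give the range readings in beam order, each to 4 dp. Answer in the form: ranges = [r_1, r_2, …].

beam 1: φ=-90°, α=105°
  cosα=-0.2588 sinα=0.9659 | (2,2) | tMaxX 1.5455 tMaxY 0.8386 | tΔX 3.8637 tΔY 1.0353
    t=0.8386 [y] (2,3)
    t=1.5455 [x] (1,3)
    t=1.8738 [y] (1,4)
    t=2.9091 [y] (1,5)
    t=3.9444 [y] (1,6)
    t=4.9797 [y] (1,7) — stop
  → r_1 = 4.9797
beam 2: φ=0°, α=195°
  cosα=-0.9659 sinα=-0.2588 | (2,2) | tMaxX 0.4141 tMaxY 0.7341 | tΔX 1.0353 tΔY 3.8637
    t=0.4141 [x] (1,2)
    t=0.7341 [y] (1,1)
    t=1.4494 [x] (0,1) — stop
  → r_2 = 1.4494
beam 3: φ=90°, α=285°
  cosα=0.2588 sinα=-0.9659 | (2,2) | tMaxX 2.3182 tMaxY 0.1967 | tΔX 3.8637 tΔY 1.0353
    t=0.1967 [y] (2,1)
    t=1.2320 [y] (2,0) — stop
  → r_3 = 1.2320

ranges = [4.9797, 1.4494, 1.2320]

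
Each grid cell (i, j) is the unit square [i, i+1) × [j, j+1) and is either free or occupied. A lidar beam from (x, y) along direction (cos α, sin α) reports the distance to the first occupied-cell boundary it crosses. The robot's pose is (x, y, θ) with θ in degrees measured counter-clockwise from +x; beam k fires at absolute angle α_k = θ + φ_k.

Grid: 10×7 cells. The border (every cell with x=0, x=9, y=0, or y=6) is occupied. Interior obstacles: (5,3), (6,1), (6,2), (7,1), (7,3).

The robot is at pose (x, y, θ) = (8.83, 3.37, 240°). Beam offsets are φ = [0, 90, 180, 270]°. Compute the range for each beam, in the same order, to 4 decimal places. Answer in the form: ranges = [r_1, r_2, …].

ranges = [1.6600, 0.1963, 0.3400, 0.9584]

beam 1: φ=0°, α=240°
  direction (-0.5000, -0.8660); cell (8,3); t to first gridline: x 1.6600, y 0.4272 (then +2.0000 / +1.1547)
    (8,2) via y @ 0.4272
    (8,1) via y @ 1.5819
    (7,1) via x @ 1.6600  # hit
  → r_1 = 1.6600
beam 2: φ=90°, α=330°
  direction (0.8660, -0.5000); cell (8,3); t to first gridline: x 0.1963, y 0.7400 (then +1.1547 / +2.0000)
    (9,3) via x @ 0.1963  # hit
  → r_2 = 0.1963
beam 3: φ=180°, α=60°
  direction (0.5000, 0.8660); cell (8,3); t to first gridline: x 0.3400, y 0.7275 (then +2.0000 / +1.1547)
    (9,3) via x @ 0.3400  # hit
  → r_3 = 0.3400
beam 4: φ=270°, α=150°
  direction (-0.8660, 0.5000); cell (8,3); t to first gridline: x 0.9584, y 1.2600 (then +1.1547 / +2.0000)
    (7,3) via x @ 0.9584  # hit
  → r_4 = 0.9584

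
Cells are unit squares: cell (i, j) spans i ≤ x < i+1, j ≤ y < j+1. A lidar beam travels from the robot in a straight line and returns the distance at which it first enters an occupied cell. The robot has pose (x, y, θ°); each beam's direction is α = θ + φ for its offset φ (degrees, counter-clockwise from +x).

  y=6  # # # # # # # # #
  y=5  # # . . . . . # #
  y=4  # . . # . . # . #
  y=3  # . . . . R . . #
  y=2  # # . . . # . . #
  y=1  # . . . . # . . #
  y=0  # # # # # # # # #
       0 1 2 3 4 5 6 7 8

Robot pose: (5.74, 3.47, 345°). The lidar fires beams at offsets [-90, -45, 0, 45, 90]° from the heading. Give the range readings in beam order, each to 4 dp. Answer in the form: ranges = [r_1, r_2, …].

ranges = [0.4866, 2.8521, 2.3397, 1.0600, 1.0046]

beam 1: φ=-90°, α=255°
  dir = (cos 255°, sin 255°) = (-0.2588, -0.9659); from cell (5,3)
  next x-line at t=2.8591, next y-line at t=0.4866; Δt_x=3.8637, Δt_y=1.0353
    y: enter (5,2) at t=0.4866 ← occupied
  → r_1 = 0.4866
beam 2: φ=-45°, α=300°
  dir = (cos 300°, sin 300°) = (0.5000, -0.8660); from cell (5,3)
  next x-line at t=0.5200, next y-line at t=0.5427; Δt_x=2.0000, Δt_y=1.1547
    x: enter (6,3) at t=0.5200
    y: enter (6,2) at t=0.5427
    y: enter (6,1) at t=1.6974
    x: enter (7,1) at t=2.5200
    y: enter (7,0) at t=2.8521 ← occupied
  → r_2 = 2.8521
beam 3: φ=0°, α=345°
  dir = (cos 345°, sin 345°) = (0.9659, -0.2588); from cell (5,3)
  next x-line at t=0.2692, next y-line at t=1.8159; Δt_x=1.0353, Δt_y=3.8637
    x: enter (6,3) at t=0.2692
    x: enter (7,3) at t=1.3044
    y: enter (7,2) at t=1.8159
    x: enter (8,2) at t=2.3397 ← occupied
  → r_3 = 2.3397
beam 4: φ=45°, α=30°
  dir = (cos 30°, sin 30°) = (0.8660, 0.5000); from cell (5,3)
  next x-line at t=0.3002, next y-line at t=1.0600; Δt_x=1.1547, Δt_y=2.0000
    x: enter (6,3) at t=0.3002
    y: enter (6,4) at t=1.0600 ← occupied
  → r_4 = 1.0600
beam 5: φ=90°, α=75°
  dir = (cos 75°, sin 75°) = (0.2588, 0.9659); from cell (5,3)
  next x-line at t=1.0046, next y-line at t=0.5487; Δt_x=3.8637, Δt_y=1.0353
    y: enter (5,4) at t=0.5487
    x: enter (6,4) at t=1.0046 ← occupied
  → r_5 = 1.0046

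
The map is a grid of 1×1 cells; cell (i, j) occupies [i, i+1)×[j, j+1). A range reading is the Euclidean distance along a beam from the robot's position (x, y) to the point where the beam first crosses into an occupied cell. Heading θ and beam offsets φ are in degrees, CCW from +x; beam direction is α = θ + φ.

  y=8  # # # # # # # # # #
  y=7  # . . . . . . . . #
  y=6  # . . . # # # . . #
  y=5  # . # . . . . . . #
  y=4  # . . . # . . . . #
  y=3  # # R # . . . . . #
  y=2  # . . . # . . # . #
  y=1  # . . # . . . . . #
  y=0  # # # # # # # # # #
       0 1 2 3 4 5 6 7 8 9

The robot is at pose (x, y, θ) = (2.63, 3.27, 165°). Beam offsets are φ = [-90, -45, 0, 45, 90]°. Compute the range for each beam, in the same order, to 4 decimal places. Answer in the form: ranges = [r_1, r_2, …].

ranges = [4.8969, 3.2600, 0.6522, 1.8822, 2.3501]

beam 1: φ=-90°, α=75°
  d=(0.2588,0.9659)  start (2,3)  tX=1.4296 tY=0.7558  stride 1/|dx|=3.8637 1/|dy|=1.0353
    cross y-line → (2,4), t=0.7558
    cross x-line → (3,4), t=1.4296
    cross y-line → (3,5), t=1.7910
    cross y-line → (3,6), t=2.8263
    cross y-line → (3,7), t=3.8616
    cross y-line → (3,8), t=4.8969 (wall)
  → r_1 = 4.8969
beam 2: φ=-45°, α=120°
  d=(-0.5000,0.8660)  start (2,3)  tX=1.2600 tY=0.8429  stride 1/|dx|=2.0000 1/|dy|=1.1547
    cross y-line → (2,4), t=0.8429
    cross x-line → (1,4), t=1.2600
    cross y-line → (1,5), t=1.9976
    cross y-line → (1,6), t=3.1523
    cross x-line → (0,6), t=3.2600 (wall)
  → r_2 = 3.2600
beam 3: φ=0°, α=165°
  d=(-0.9659,0.2588)  start (2,3)  tX=0.6522 tY=2.8205  stride 1/|dx|=1.0353 1/|dy|=3.8637
    cross x-line → (1,3), t=0.6522 (wall)
  → r_3 = 0.6522
beam 4: φ=45°, α=210°
  d=(-0.8660,-0.5000)  start (2,3)  tX=0.7275 tY=0.5400  stride 1/|dx|=1.1547 1/|dy|=2.0000
    cross y-line → (2,2), t=0.5400
    cross x-line → (1,2), t=0.7275
    cross x-line → (0,2), t=1.8822 (wall)
  → r_4 = 1.8822
beam 5: φ=90°, α=255°
  d=(-0.2588,-0.9659)  start (2,3)  tX=2.4341 tY=0.2795  stride 1/|dx|=3.8637 1/|dy|=1.0353
    cross y-line → (2,2), t=0.2795
    cross y-line → (2,1), t=1.3148
    cross y-line → (2,0), t=2.3501 (wall)
  → r_5 = 2.3501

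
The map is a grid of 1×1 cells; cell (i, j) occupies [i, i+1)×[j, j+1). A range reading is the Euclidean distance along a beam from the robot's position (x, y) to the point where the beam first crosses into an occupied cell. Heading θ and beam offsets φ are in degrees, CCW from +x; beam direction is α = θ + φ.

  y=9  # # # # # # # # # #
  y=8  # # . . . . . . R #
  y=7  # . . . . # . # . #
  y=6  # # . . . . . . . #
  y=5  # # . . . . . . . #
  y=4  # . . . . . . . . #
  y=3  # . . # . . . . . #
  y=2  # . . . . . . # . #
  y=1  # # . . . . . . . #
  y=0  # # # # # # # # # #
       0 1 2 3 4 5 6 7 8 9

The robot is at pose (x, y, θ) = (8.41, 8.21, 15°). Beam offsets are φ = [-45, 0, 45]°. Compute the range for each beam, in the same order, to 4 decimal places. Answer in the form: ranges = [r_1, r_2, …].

beam 1: φ=-45°, α=330°
  d=(0.8660,-0.5000)  start (8,8)  tX=0.6813 tY=0.4200  stride 1/|dx|=1.1547 1/|dy|=2.0000
    cross y-line → (8,7), t=0.4200
    cross x-line → (9,7), t=0.6813 (wall)
  → r_1 = 0.6813
beam 2: φ=0°, α=15°
  d=(0.9659,0.2588)  start (8,8)  tX=0.6108 tY=3.0523  stride 1/|dx|=1.0353 1/|dy|=3.8637
    cross x-line → (9,8), t=0.6108 (wall)
  → r_2 = 0.6108
beam 3: φ=45°, α=60°
  d=(0.5000,0.8660)  start (8,8)  tX=1.1800 tY=0.9122  stride 1/|dx|=2.0000 1/|dy|=1.1547
    cross y-line → (8,9), t=0.9122 (wall)
  → r_3 = 0.9122

ranges = [0.6813, 0.6108, 0.9122]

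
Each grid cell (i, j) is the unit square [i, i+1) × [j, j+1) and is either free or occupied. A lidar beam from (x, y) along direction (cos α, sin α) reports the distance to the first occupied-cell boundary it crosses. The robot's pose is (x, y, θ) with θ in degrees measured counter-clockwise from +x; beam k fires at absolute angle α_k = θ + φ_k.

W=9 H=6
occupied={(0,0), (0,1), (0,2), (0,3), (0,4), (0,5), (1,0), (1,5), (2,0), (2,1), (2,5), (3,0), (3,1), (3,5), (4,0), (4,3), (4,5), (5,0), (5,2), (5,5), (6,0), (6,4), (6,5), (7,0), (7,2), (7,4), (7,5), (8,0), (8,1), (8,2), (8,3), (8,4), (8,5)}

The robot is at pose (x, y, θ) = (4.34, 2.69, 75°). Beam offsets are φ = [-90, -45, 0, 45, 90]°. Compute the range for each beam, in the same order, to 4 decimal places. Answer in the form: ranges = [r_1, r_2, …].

ranges = [0.6833, 0.6200, 0.3209, 0.3580, 3.4578]

beam 1: φ=-90°, α=345°
  cosα=0.9659 sinα=-0.2588 | (4,2) | tMaxX 0.6833 tMaxY 2.6660 | tΔX 1.0353 tΔY 3.8637
    t=0.6833 [x] (5,2) — stop
  → r_1 = 0.6833
beam 2: φ=-45°, α=30°
  cosα=0.8660 sinα=0.5000 | (4,2) | tMaxX 0.7621 tMaxY 0.6200 | tΔX 1.1547 tΔY 2.0000
    t=0.6200 [y] (4,3) — stop
  → r_2 = 0.6200
beam 3: φ=0°, α=75°
  cosα=0.2588 sinα=0.9659 | (4,2) | tMaxX 2.5500 tMaxY 0.3209 | tΔX 3.8637 tΔY 1.0353
    t=0.3209 [y] (4,3) — stop
  → r_3 = 0.3209
beam 4: φ=45°, α=120°
  cosα=-0.5000 sinα=0.8660 | (4,2) | tMaxX 0.6800 tMaxY 0.3580 | tΔX 2.0000 tΔY 1.1547
    t=0.3580 [y] (4,3) — stop
  → r_4 = 0.3580
beam 5: φ=90°, α=165°
  cosα=-0.9659 sinα=0.2588 | (4,2) | tMaxX 0.3520 tMaxY 1.1977 | tΔX 1.0353 tΔY 3.8637
    t=0.3520 [x] (3,2)
    t=1.1977 [y] (3,3)
    t=1.3873 [x] (2,3)
    t=2.4225 [x] (1,3)
    t=3.4578 [x] (0,3) — stop
  → r_5 = 3.4578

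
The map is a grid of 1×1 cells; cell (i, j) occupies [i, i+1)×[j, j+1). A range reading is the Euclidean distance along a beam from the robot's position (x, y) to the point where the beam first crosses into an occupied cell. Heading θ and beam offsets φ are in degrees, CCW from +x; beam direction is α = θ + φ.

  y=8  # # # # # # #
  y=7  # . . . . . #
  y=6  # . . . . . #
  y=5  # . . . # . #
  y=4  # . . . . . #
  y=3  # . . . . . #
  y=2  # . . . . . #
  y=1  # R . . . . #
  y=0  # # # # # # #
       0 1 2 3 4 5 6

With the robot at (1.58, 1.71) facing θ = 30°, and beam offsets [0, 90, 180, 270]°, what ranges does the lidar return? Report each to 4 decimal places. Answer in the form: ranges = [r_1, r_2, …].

ranges = [5.1038, 1.1600, 0.6697, 0.8198]

beam 1: φ=0°, α=30°
  dir = (cos 30°, sin 30°) = (0.8660, 0.5000); from cell (1,1)
  next x-line at t=0.4850, next y-line at t=0.5800; Δt_x=1.1547, Δt_y=2.0000
    x: enter (2,1) at t=0.4850
    y: enter (2,2) at t=0.5800
    x: enter (3,2) at t=1.6397
    y: enter (3,3) at t=2.5800
    x: enter (4,3) at t=2.7944
    x: enter (5,3) at t=3.9491
    y: enter (5,4) at t=4.5800
    x: enter (6,4) at t=5.1038 ← occupied
  → r_1 = 5.1038
beam 2: φ=90°, α=120°
  dir = (cos 120°, sin 120°) = (-0.5000, 0.8660); from cell (1,1)
  next x-line at t=1.1600, next y-line at t=0.3349; Δt_x=2.0000, Δt_y=1.1547
    y: enter (1,2) at t=0.3349
    x: enter (0,2) at t=1.1600 ← occupied
  → r_2 = 1.1600
beam 3: φ=180°, α=210°
  dir = (cos 210°, sin 210°) = (-0.8660, -0.5000); from cell (1,1)
  next x-line at t=0.6697, next y-line at t=1.4200; Δt_x=1.1547, Δt_y=2.0000
    x: enter (0,1) at t=0.6697 ← occupied
  → r_3 = 0.6697
beam 4: φ=270°, α=300°
  dir = (cos 300°, sin 300°) = (0.5000, -0.8660); from cell (1,1)
  next x-line at t=0.8400, next y-line at t=0.8198; Δt_x=2.0000, Δt_y=1.1547
    y: enter (1,0) at t=0.8198 ← occupied
  → r_4 = 0.8198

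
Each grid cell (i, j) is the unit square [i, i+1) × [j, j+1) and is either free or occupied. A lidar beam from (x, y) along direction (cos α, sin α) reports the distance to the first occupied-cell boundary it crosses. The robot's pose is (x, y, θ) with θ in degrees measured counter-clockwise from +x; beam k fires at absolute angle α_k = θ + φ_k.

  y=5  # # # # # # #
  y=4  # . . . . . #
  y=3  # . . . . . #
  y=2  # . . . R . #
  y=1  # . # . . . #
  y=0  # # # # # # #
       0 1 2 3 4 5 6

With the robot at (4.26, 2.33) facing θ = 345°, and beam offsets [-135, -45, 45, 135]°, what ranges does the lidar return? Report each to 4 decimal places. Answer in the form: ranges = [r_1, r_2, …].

beam 1: φ=-135°, α=210°
  cosα=-0.8660 sinα=-0.5000 | (4,2) | tMaxX 0.3002 tMaxY 0.6600 | tΔX 1.1547 tΔY 2.0000
    t=0.3002 [x] (3,2)
    t=0.6600 [y] (3,1)
    t=1.4549 [x] (2,1) — stop
  → r_1 = 1.4549
beam 2: φ=-45°, α=300°
  cosα=0.5000 sinα=-0.8660 | (4,2) | tMaxX 1.4800 tMaxY 0.3811 | tΔX 2.0000 tΔY 1.1547
    t=0.3811 [y] (4,1)
    t=1.4800 [x] (5,1)
    t=1.5358 [y] (5,0) — stop
  → r_2 = 1.5358
beam 3: φ=45°, α=30°
  cosα=0.8660 sinα=0.5000 | (4,2) | tMaxX 0.8545 tMaxY 1.3400 | tΔX 1.1547 tΔY 2.0000
    t=0.8545 [x] (5,2)
    t=1.3400 [y] (5,3)
    t=2.0092 [x] (6,3) — stop
  → r_3 = 2.0092
beam 4: φ=135°, α=120°
  cosα=-0.5000 sinα=0.8660 | (4,2) | tMaxX 0.5200 tMaxY 0.7736 | tΔX 2.0000 tΔY 1.1547
    t=0.5200 [x] (3,2)
    t=0.7736 [y] (3,3)
    t=1.9283 [y] (3,4)
    t=2.5200 [x] (2,4)
    t=3.0831 [y] (2,5) — stop
  → r_4 = 3.0831

ranges = [1.4549, 1.5358, 2.0092, 3.0831]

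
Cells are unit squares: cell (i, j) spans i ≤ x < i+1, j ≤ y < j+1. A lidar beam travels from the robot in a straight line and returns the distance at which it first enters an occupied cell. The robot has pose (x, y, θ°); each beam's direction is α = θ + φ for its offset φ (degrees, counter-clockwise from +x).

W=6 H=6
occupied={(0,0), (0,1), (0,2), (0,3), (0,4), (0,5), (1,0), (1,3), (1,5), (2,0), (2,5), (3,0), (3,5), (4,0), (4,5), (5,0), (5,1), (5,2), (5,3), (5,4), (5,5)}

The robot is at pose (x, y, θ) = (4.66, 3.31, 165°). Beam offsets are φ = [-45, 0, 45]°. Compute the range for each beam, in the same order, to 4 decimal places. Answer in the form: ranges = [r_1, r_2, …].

ranges = [1.9514, 3.7891, 4.2262]

beam 1: φ=-45°, α=120°
  d=(-0.5000,0.8660)  start (4,3)  tX=1.3200 tY=0.7967  stride 1/|dx|=2.0000 1/|dy|=1.1547
    cross y-line → (4,4), t=0.7967
    cross x-line → (3,4), t=1.3200
    cross y-line → (3,5), t=1.9514 (wall)
  → r_1 = 1.9514
beam 2: φ=0°, α=165°
  d=(-0.9659,0.2588)  start (4,3)  tX=0.6833 tY=2.6660  stride 1/|dx|=1.0353 1/|dy|=3.8637
    cross x-line → (3,3), t=0.6833
    cross x-line → (2,3), t=1.7186
    cross y-line → (2,4), t=2.6660
    cross x-line → (1,4), t=2.7538
    cross x-line → (0,4), t=3.7891 (wall)
  → r_2 = 3.7891
beam 3: φ=45°, α=210°
  d=(-0.8660,-0.5000)  start (4,3)  tX=0.7621 tY=0.6200  stride 1/|dx|=1.1547 1/|dy|=2.0000
    cross y-line → (4,2), t=0.6200
    cross x-line → (3,2), t=0.7621
    cross x-line → (2,2), t=1.9168
    cross y-line → (2,1), t=2.6200
    cross x-line → (1,1), t=3.0715
    cross x-line → (0,1), t=4.2262 (wall)
  → r_3 = 4.2262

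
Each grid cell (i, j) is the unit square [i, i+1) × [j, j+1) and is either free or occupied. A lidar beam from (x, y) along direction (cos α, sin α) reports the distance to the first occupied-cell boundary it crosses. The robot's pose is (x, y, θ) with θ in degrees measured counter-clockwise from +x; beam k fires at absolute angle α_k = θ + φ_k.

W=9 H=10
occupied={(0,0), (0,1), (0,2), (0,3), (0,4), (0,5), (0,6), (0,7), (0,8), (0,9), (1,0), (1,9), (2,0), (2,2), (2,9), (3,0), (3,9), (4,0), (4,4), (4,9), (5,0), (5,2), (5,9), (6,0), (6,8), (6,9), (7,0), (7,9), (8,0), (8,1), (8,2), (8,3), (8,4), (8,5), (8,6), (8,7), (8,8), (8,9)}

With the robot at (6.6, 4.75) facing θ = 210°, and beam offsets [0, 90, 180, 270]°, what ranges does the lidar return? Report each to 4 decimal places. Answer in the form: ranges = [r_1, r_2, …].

ranges = [4.1569, 2.8000, 1.6166, 4.9075]

beam 1: φ=0°, α=210°
  d=(-0.8660,-0.5000)  start (6,4)  tX=0.6928 tY=1.5000  stride 1/|dx|=1.1547 1/|dy|=2.0000
    cross x-line → (5,4), t=0.6928
    cross y-line → (5,3), t=1.5000
    cross x-line → (4,3), t=1.8475
    cross x-line → (3,3), t=3.0022
    cross y-line → (3,2), t=3.5000
    cross x-line → (2,2), t=4.1569 (wall)
  → r_1 = 4.1569
beam 2: φ=90°, α=300°
  d=(0.5000,-0.8660)  start (6,4)  tX=0.8000 tY=0.8660  stride 1/|dx|=2.0000 1/|dy|=1.1547
    cross x-line → (7,4), t=0.8000
    cross y-line → (7,3), t=0.8660
    cross y-line → (7,2), t=2.0207
    cross x-line → (8,2), t=2.8000 (wall)
  → r_2 = 2.8000
beam 3: φ=180°, α=30°
  d=(0.8660,0.5000)  start (6,4)  tX=0.4619 tY=0.5000  stride 1/|dx|=1.1547 1/|dy|=2.0000
    cross x-line → (7,4), t=0.4619
    cross y-line → (7,5), t=0.5000
    cross x-line → (8,5), t=1.6166 (wall)
  → r_3 = 1.6166
beam 4: φ=270°, α=120°
  d=(-0.5000,0.8660)  start (6,4)  tX=1.2000 tY=0.2887  stride 1/|dx|=2.0000 1/|dy|=1.1547
    cross y-line → (6,5), t=0.2887
    cross x-line → (5,5), t=1.2000
    cross y-line → (5,6), t=1.4434
    cross y-line → (5,7), t=2.5981
    cross x-line → (4,7), t=3.2000
    cross y-line → (4,8), t=3.7528
    cross y-line → (4,9), t=4.9075 (wall)
  → r_4 = 4.9075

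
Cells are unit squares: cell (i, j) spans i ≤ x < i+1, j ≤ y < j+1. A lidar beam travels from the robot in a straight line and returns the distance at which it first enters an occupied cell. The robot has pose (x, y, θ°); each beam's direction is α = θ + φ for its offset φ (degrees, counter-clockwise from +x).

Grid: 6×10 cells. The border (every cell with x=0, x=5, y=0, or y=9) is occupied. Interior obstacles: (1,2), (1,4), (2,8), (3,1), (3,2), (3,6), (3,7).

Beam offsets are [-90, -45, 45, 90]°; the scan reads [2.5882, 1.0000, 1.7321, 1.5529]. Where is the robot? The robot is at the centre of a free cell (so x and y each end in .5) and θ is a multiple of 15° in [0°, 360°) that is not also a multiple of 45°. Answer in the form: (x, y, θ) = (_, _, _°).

(x, y, θ) = (2.5, 5.5, 105°)

Candidates: 25 free-cell centres × 16 headings = 400 poses. Raycast each; keep the one whose scan matches to 4 dp.
  (3.5, 3.5, 285°): beam 1 = 1.9319 ≠ 2.5882 ✗
  (3.5, 5.5, 255°): beam 2 = 1.7321 ≠ 1.0000 ✗
  (3.5, 3.5, 105°): beam 1 = 1.5529 ≠ 2.5882 ✗
  (4.5, 2.5, 105°): beam 1 = 0.5176 ≠ 2.5882 ✗
  …
  (2.5, 5.5, 105°): r_1=2.5882, r_2=1.0000, r_3=1.7321, r_4=1.5529 — all match ✓
No second candidate reproduces the full scan.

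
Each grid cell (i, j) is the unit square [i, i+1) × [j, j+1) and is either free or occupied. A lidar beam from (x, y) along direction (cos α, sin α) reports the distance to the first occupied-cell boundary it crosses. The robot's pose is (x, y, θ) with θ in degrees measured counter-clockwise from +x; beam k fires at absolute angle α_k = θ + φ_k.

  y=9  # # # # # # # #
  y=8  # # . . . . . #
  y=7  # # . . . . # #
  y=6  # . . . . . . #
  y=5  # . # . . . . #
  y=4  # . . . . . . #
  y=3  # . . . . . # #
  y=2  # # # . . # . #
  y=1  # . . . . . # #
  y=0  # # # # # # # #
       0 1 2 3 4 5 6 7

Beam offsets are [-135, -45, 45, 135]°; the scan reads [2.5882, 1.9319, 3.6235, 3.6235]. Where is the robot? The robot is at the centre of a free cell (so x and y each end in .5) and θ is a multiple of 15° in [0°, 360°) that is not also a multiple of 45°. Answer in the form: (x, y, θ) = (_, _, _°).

(x, y, θ) = (3.5, 6.5, 210°)

Candidates: 39 free-cell centres × 16 headings = 624 poses. Raycast each; keep the one whose scan matches to 4 dp.
  (6.5, 5.5, 75°): beam 1 = 1.0000 ≠ 2.5882 ✗
  (6.5, 2.5, 210°): beam 1 = 0.5176 ≠ 2.5882 ✗
  (4.5, 5.5, 210°): beam 1 = 3.6235 ≠ 2.5882 ✗
  …
  (3.5, 6.5, 210°): r_1=2.5882, r_2=1.9319, r_3=3.6235, r_4=3.6235 — all match ✓
No second candidate reproduces the full scan.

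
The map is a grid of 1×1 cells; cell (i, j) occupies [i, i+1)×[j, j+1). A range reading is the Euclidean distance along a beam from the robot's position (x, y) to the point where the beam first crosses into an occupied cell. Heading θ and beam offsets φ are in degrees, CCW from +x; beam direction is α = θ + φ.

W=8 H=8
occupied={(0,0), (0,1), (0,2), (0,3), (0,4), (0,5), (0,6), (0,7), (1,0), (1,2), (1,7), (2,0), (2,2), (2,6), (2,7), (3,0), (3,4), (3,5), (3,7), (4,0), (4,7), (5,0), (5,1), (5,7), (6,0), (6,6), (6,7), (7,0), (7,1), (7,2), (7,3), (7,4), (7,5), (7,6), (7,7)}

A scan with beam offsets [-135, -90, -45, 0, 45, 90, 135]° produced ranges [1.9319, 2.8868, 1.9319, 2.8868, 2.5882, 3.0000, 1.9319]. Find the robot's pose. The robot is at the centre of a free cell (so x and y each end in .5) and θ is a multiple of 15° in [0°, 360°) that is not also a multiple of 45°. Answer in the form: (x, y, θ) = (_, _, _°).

(x, y, θ) = (4.5, 3.5, 330°)

Candidates: 29 free-cell centres × 16 headings = 464 poses. Raycast each; keep the one whose scan matches to 4 dp.
  (1.5, 4.5, 240°): beam 2 = 0.5774 ≠ 2.8868 ✗
  (2.5, 1.5, 255°): beam 1 = 0.5774 ≠ 1.9319 ✗
  (6.5, 4.5, 285°): beam 1 = 2.8868 ≠ 1.9319 ✗
  (6.5, 2.5, 240°): beam 1 = 4.6587 ≠ 1.9319 ✗
  (5.5, 3.5, 210°): beam 1 = 2.5882 ≠ 1.9319 ✗
  …
  (4.5, 3.5, 330°): r_1=1.9319, r_2=2.8868, r_3=1.9319, r_4=2.8868, r_5=2.5882, r_6=3.0000, r_7=1.9319 — all match ✓
Only this pose fits every beam.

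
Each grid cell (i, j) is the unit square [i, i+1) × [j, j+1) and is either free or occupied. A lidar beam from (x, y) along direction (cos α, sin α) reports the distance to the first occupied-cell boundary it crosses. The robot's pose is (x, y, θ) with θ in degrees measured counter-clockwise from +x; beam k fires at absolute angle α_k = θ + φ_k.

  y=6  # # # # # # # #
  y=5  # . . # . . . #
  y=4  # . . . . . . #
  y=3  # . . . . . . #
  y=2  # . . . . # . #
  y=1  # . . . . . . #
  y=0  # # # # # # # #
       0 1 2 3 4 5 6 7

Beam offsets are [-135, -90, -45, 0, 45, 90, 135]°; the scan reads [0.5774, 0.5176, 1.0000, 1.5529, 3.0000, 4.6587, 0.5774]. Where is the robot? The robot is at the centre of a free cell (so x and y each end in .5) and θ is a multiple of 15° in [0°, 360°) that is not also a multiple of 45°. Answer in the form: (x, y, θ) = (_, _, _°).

(x, y, θ) = (2.5, 5.5, 195°)

Enumerate (i+0.5, j+0.5, θ) over the 28 free cells and 16 admissible headings. For each, cast all 7 beams and compare to the given ranges.
  (6.5, 2.5, 120°): beam 1 = 0.5176 ≠ 0.5774 ✗
  (4.5, 2.5, 285°): beam 1 = 4.0415 ≠ 0.5774 ✗
  (2.5, 1.5, 150°): beam 1 = 2.5882 ≠ 0.5774 ✗
  (2.5, 2.5, 165°): beam 1 = 5.1962 ≠ 0.5774 ✗
  …
  (2.5, 5.5, 195°): r_1=0.5774, r_2=0.5176, r_3=1.0000, r_4=1.5529, r_5=3.0000, r_6=4.6587, r_7=0.5774 — all match ✓
Unique over the lattice → pose = (2.5, 5.5, 195°).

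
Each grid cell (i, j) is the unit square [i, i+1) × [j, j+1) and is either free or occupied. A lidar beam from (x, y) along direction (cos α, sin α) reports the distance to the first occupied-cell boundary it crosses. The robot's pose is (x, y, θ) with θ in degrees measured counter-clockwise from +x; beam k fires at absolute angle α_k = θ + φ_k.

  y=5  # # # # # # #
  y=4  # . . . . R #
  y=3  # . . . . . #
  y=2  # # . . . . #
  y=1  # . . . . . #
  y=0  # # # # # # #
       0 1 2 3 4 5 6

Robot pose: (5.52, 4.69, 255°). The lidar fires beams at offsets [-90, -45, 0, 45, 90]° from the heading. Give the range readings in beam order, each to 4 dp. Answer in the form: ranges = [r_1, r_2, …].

beam 1: φ=-90°, α=165°
  direction (-0.9659, 0.2588); cell (5,4); t to first gridline: x 0.5383, y 1.1977 (then +1.0353 / +3.8637)
    (4,4) via x @ 0.5383
    (4,5) via y @ 1.1977  # hit
  → r_1 = 1.1977
beam 2: φ=-45°, α=210°
  direction (-0.8660, -0.5000); cell (5,4); t to first gridline: x 0.6004, y 1.3800 (then +1.1547 / +2.0000)
    (4,4) via x @ 0.6004
    (4,3) via y @ 1.3800
    (3,3) via x @ 1.7551
    (2,3) via x @ 2.9098
    (2,2) via y @ 3.3800
    (1,2) via x @ 4.0645  # hit
  → r_2 = 4.0645
beam 3: φ=0°, α=255°
  direction (-0.2588, -0.9659); cell (5,4); t to first gridline: x 2.0091, y 0.7143 (then +3.8637 / +1.0353)
    (5,3) via y @ 0.7143
    (5,2) via y @ 1.7496
    (4,2) via x @ 2.0091
    (4,1) via y @ 2.7849
    (4,0) via y @ 3.8202  # hit
  → r_3 = 3.8202
beam 4: φ=45°, α=300°
  direction (0.5000, -0.8660); cell (5,4); t to first gridline: x 0.9600, y 0.7967 (then +2.0000 / +1.1547)
    (5,3) via y @ 0.7967
    (6,3) via x @ 0.9600  # hit
  → r_4 = 0.9600
beam 5: φ=90°, α=345°
  direction (0.9659, -0.2588); cell (5,4); t to first gridline: x 0.4969, y 2.6660 (then +1.0353 / +3.8637)
    (6,4) via x @ 0.4969  # hit
  → r_5 = 0.4969

ranges = [1.1977, 4.0645, 3.8202, 0.9600, 0.4969]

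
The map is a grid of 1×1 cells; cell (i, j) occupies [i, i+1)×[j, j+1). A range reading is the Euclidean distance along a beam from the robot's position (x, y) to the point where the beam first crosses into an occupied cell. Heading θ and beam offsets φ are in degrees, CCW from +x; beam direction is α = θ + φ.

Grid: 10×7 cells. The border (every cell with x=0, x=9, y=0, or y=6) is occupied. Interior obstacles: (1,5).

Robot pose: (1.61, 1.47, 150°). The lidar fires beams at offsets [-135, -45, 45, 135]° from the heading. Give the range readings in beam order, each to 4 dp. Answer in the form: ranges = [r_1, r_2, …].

ranges = [7.6507, 2.3569, 0.6315, 0.4866]

beam 1: φ=-135°, α=15°
  dir = (cos 15°, sin 15°) = (0.9659, 0.2588); from cell (1,1)
  next x-line at t=0.4038, next y-line at t=2.0478; Δt_x=1.0353, Δt_y=3.8637
    x: enter (2,1) at t=0.4038
    x: enter (3,1) at t=1.4390
    y: enter (3,2) at t=2.0478
    x: enter (4,2) at t=2.4743
    x: enter (5,2) at t=3.5096
    x: enter (6,2) at t=4.5449
    x: enter (7,2) at t=5.5801
    y: enter (7,3) at t=5.9115
    x: enter (8,3) at t=6.6154
    x: enter (9,3) at t=7.6507 ← occupied
  → r_1 = 7.6507
beam 2: φ=-45°, α=105°
  dir = (cos 105°, sin 105°) = (-0.2588, 0.9659); from cell (1,1)
  next x-line at t=2.3569, next y-line at t=0.5487; Δt_x=3.8637, Δt_y=1.0353
    y: enter (1,2) at t=0.5487
    y: enter (1,3) at t=1.5840
    x: enter (0,3) at t=2.3569 ← occupied
  → r_2 = 2.3569
beam 3: φ=45°, α=195°
  dir = (cos 195°, sin 195°) = (-0.9659, -0.2588); from cell (1,1)
  next x-line at t=0.6315, next y-line at t=1.8159; Δt_x=1.0353, Δt_y=3.8637
    x: enter (0,1) at t=0.6315 ← occupied
  → r_3 = 0.6315
beam 4: φ=135°, α=285°
  dir = (cos 285°, sin 285°) = (0.2588, -0.9659); from cell (1,1)
  next x-line at t=1.5068, next y-line at t=0.4866; Δt_x=3.8637, Δt_y=1.0353
    y: enter (1,0) at t=0.4866 ← occupied
  → r_4 = 0.4866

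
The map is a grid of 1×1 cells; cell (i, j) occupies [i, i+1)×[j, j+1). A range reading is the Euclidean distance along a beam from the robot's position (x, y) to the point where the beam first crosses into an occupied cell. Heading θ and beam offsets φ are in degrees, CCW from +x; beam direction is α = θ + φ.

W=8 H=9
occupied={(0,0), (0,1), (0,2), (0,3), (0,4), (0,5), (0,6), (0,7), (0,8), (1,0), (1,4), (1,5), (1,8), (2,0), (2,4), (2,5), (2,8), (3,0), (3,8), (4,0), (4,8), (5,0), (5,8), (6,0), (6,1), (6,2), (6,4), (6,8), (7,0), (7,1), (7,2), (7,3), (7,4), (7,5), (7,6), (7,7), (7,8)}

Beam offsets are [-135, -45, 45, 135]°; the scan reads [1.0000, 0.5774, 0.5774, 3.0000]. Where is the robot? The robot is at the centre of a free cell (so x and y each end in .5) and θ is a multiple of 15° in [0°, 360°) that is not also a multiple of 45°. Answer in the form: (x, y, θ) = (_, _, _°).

(x, y, θ) = (1.5, 6.5, 255°)

Candidates: 35 free-cell centres × 16 headings = 560 poses. Raycast each; keep the one whose scan matches to 4 dp.
  (3.5, 3.5, 15°): beam 1 = 2.8868 ≠ 1.0000 ✗
  (6.5, 7.5, 255°): beam 1 = 0.5774 ≠ 1.0000 ✗
  (5.5, 6.5, 255°): beam 1 = 1.7321 ≠ 1.0000 ✗
  (4.5, 5.5, 30°): beam 1 = 4.6587 ≠ 1.0000 ✗
  …
  (1.5, 6.5, 255°): r_1=1.0000, r_2=0.5774, r_3=0.5774, r_4=3.0000 — all match ✓
No second candidate reproduces the full scan.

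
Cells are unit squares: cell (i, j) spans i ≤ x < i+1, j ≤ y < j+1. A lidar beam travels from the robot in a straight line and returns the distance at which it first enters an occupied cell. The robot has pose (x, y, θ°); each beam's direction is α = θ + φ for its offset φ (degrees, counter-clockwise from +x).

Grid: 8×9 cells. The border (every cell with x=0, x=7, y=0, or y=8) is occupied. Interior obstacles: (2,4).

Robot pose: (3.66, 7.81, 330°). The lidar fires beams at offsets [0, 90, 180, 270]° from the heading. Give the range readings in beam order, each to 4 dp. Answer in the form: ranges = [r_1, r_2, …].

beam 1: φ=0°, α=330°
  direction (0.8660, -0.5000); cell (3,7); t to first gridline: x 0.3926, y 1.6200 (then +1.1547 / +2.0000)
    (4,7) via x @ 0.3926
    (5,7) via x @ 1.5473
    (5,6) via y @ 1.6200
    (6,6) via x @ 2.7020
    (6,5) via y @ 3.6200
    (7,5) via x @ 3.8567  # hit
  → r_1 = 3.8567
beam 2: φ=90°, α=60°
  direction (0.5000, 0.8660); cell (3,7); t to first gridline: x 0.6800, y 0.2194 (then +2.0000 / +1.1547)
    (3,8) via y @ 0.2194  # hit
  → r_2 = 0.2194
beam 3: φ=180°, α=150°
  direction (-0.8660, 0.5000); cell (3,7); t to first gridline: x 0.7621, y 0.3800 (then +1.1547 / +2.0000)
    (3,8) via y @ 0.3800  # hit
  → r_3 = 0.3800
beam 4: φ=270°, α=240°
  direction (-0.5000, -0.8660); cell (3,7); t to first gridline: x 1.3200, y 0.9353 (then +2.0000 / +1.1547)
    (3,6) via y @ 0.9353
    (2,6) via x @ 1.3200
    (2,5) via y @ 2.0900
    (2,4) via y @ 3.2447  # hit
  → r_4 = 3.2447

ranges = [3.8567, 0.2194, 0.3800, 3.2447]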